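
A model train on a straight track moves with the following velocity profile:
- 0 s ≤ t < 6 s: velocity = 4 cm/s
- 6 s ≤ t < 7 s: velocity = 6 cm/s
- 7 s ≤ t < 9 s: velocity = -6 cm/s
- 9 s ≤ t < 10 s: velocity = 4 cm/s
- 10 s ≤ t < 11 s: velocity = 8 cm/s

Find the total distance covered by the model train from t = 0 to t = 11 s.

Distance (not displacement) is the total path length: add the absolute areas under v-t.
0–6 s: |4| × 6 = 24 cm
6–7 s: |6| × 1 = 6 cm
7–9 s: |-6| × 2 = 12 cm
9–10 s: |4| × 1 = 4 cm
10–11 s: |8| × 1 = 8 cm
Total distance = 54 cm

54 cm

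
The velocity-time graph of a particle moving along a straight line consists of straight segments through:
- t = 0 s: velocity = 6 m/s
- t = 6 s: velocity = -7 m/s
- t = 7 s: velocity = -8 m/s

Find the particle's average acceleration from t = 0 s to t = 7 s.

Average acceleration = Δv/Δt = (-8 − 6)/(7 − 0) = -2 m/s².

-2 m/s²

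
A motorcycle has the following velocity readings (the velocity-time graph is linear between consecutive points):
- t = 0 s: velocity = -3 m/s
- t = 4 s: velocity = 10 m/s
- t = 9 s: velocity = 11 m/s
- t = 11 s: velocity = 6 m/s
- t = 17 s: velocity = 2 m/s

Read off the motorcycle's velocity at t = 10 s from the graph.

On 9–11 s the graph is linear from 11 to 6 m/s: v(10) = 11 + (6 − 11)·(10 − 9)/(11 − 9) = 8.5 m/s.

8.5 m/s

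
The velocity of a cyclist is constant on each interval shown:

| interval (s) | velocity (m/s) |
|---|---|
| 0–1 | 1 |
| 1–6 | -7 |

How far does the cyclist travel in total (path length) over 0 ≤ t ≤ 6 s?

Distance (not displacement) is the total path length: add the absolute areas under v-t.
0–1 s: |1| × 1 = 1 m
1–6 s: |-7| × 5 = 35 m
Total distance = 36 m

36 m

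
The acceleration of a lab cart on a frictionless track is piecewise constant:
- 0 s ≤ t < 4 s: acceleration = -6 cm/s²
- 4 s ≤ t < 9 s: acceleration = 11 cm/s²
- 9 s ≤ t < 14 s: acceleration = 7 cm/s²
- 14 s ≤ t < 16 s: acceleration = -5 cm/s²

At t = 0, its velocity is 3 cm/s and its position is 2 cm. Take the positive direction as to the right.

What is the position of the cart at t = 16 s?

384 cm

On each constant-a segment, Δv = aΔt and Δx = v₀Δt + ½aΔt²; chain segment to segment.
0–4 s: v starts 3 cm/s; Δx = 3·4 + ½·-6·4² = -36 cm; v ends -21 cm/s.
4–9 s: v starts -21 cm/s; Δx = -21·5 + ½·11·5² = 32.5 cm; v ends 34 cm/s.
9–14 s: v starts 34 cm/s; Δx = 34·5 + ½·7·5² = 257.5 cm; v ends 69 cm/s.
14–16 s: v starts 69 cm/s; Δx = 69·2 + ½·-5·2² = 128 cm; v ends 59 cm/s.
x(16) = 2 + Σ Δx = 384 cm.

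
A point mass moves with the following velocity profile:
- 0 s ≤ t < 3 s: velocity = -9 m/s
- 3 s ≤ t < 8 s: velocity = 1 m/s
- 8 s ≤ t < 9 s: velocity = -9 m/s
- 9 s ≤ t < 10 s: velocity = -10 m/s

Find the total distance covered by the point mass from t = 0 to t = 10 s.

Distance (not displacement) is the total path length: add the absolute areas under v-t.
0–3 s: |-9| × 3 = 27 m
3–8 s: |1| × 5 = 5 m
8–9 s: |-9| × 1 = 9 m
9–10 s: |-10| × 1 = 10 m
Total distance = 51 m

51 m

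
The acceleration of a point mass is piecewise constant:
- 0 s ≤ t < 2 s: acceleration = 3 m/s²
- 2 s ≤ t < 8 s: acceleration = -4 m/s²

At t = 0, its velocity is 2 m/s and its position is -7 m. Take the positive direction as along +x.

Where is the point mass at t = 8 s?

-21 m

On each constant-a segment, Δv = aΔt and Δx = v₀Δt + ½aΔt²; chain segment to segment.
0–2 s: v starts 2 m/s; Δx = 2·2 + ½·3·2² = 10 m; v ends 8 m/s.
2–8 s: v starts 8 m/s; Δx = 8·6 + ½·-4·6² = -24 m; v ends -16 m/s.
x(8) = -7 + Σ Δx = -21 m.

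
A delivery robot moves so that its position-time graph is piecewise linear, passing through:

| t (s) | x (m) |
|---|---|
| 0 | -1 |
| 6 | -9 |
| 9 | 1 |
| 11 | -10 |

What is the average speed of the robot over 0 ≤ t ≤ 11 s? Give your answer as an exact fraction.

Average speed = (total path length)/(elapsed time); on a piecewise-linear x-t graph the path length is Σ|Δx|.
0–6 s: |Δx| = |-9 − -1| = 8 m
6–9 s: |Δx| = |1 − -9| = 10 m
9–11 s: |Δx| = |-10 − 1| = 11 m
Total path = 29 m; average speed = 29/11 = 29/11 m/s.

29/11 m/s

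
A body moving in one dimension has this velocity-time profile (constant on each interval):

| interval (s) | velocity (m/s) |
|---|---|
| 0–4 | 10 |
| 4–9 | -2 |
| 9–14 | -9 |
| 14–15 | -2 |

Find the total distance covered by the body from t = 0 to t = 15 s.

97 m

Total distance travelled is ∫|v| dt — sum the magnitudes of each area piece.
0–4 s: |10| × 4 = 40 m
4–9 s: |-2| × 5 = 10 m
9–14 s: |-9| × 5 = 45 m
14–15 s: |-2| × 1 = 2 m
Total distance = 97 m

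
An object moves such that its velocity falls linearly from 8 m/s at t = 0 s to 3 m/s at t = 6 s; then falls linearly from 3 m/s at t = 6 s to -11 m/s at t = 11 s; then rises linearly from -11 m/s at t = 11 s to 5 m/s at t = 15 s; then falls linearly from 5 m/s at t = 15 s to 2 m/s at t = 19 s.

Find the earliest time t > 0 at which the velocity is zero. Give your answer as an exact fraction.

t = 99/14 s

v changes sign on 6–11 s (from 3 to -11); the graph is linear there, so v = 0 at t = 6 + (-3)·(11 − 6)/(-11 − 3) = 99/14 s.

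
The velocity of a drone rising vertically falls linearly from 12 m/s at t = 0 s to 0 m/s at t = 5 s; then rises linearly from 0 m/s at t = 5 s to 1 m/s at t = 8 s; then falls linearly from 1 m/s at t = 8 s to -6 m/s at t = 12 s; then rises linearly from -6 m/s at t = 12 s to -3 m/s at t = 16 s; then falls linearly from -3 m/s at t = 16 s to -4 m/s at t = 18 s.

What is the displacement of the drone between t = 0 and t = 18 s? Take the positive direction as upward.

-3.5 m

Displacement is the signed area under the v-t curve.
0–5 s: ½(12 + 0)(5) = 30 m
5–8 s: ½(0 + 1)(3) = 1.5 m
8–12 s: ½(1 + -6)(4) = -10 m
12–16 s: ½(-6 + -3)(4) = -18 m
16–18 s: ½(-3 + -4)(2) = -7 m
Net displacement = -3.5 m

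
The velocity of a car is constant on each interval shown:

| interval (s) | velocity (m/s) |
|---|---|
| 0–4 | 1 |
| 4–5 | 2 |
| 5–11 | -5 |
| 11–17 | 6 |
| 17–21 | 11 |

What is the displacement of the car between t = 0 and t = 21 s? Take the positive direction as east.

Displacement is the signed area under the v-t curve.
0–4 s: 1 × 4 = 4 m
4–5 s: 2 × 1 = 2 m
5–11 s: -5 × 6 = -30 m
11–17 s: 6 × 6 = 36 m
17–21 s: 11 × 4 = 44 m
Net displacement = 56 m

56 m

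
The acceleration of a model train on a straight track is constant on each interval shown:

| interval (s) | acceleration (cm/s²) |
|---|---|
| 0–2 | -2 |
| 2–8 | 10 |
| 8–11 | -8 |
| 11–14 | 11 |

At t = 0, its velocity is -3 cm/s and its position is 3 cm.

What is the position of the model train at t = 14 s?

390.5 cm

On each constant-a segment, Δv = aΔt and Δx = v₀Δt + ½aΔt²; chain segment to segment.
0–2 s: v starts -3 cm/s; Δx = -3·2 + ½·-2·2² = -10 cm; v ends -7 cm/s.
2–8 s: v starts -7 cm/s; Δx = -7·6 + ½·10·6² = 138 cm; v ends 53 cm/s.
8–11 s: v starts 53 cm/s; Δx = 53·3 + ½·-8·3² = 123 cm; v ends 29 cm/s.
11–14 s: v starts 29 cm/s; Δx = 29·3 + ½·11·3² = 136.5 cm; v ends 62 cm/s.
x(14) = 3 + Σ Δx = 390.5 cm.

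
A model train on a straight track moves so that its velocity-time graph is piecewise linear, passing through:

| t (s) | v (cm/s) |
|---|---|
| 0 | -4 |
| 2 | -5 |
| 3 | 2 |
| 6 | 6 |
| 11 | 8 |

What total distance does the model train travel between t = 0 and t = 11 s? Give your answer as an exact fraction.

813/14 cm

Total distance travelled is ∫|v| dt — sum the magnitudes of each area piece.
0–2 s: |½(-4 + -5)(2)| = 9 cm
2–3 s: v = 0 at t = 19/7 s; triangle areas 25/14 + 2/7 = 29/14 cm
3–6 s: |½(2 + 6)(3)| = 12 cm
6–11 s: |½(6 + 8)(5)| = 35 cm
Total distance = 813/14 cm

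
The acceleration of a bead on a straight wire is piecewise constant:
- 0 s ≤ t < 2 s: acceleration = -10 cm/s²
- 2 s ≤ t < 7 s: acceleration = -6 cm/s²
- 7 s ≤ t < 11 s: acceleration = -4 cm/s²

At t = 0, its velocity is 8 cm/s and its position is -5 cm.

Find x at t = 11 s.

-344 cm

On each constant-a segment, Δv = aΔt and Δx = v₀Δt + ½aΔt²; chain segment to segment.
0–2 s: v starts 8 cm/s; Δx = 8·2 + ½·-10·2² = -4 cm; v ends -12 cm/s.
2–7 s: v starts -12 cm/s; Δx = -12·5 + ½·-6·5² = -135 cm; v ends -42 cm/s.
7–11 s: v starts -42 cm/s; Δx = -42·4 + ½·-4·4² = -200 cm; v ends -58 cm/s.
x(11) = -5 + Σ Δx = -344 cm.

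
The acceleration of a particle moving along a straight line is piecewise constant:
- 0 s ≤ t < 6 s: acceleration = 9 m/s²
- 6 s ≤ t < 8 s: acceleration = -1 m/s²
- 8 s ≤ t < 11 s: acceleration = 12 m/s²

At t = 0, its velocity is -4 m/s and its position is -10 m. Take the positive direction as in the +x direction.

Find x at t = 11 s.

424 m

On each constant-a segment, Δv = aΔt and Δx = v₀Δt + ½aΔt²; chain segment to segment.
0–6 s: v starts -4 m/s; Δx = -4·6 + ½·9·6² = 138 m; v ends 50 m/s.
6–8 s: v starts 50 m/s; Δx = 50·2 + ½·-1·2² = 98 m; v ends 48 m/s.
8–11 s: v starts 48 m/s; Δx = 48·3 + ½·12·3² = 198 m; v ends 84 m/s.
x(11) = -10 + Σ Δx = 424 m.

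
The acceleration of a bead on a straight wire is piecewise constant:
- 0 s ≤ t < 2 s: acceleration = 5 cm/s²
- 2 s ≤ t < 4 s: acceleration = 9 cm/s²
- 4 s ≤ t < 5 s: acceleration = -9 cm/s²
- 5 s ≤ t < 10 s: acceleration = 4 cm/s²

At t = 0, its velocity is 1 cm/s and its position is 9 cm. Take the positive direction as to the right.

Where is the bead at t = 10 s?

On each constant-a segment, Δv = aΔt and Δx = v₀Δt + ½aΔt²; chain segment to segment.
0–2 s: v starts 1 cm/s; Δx = 1·2 + ½·5·2² = 12 cm; v ends 11 cm/s.
2–4 s: v starts 11 cm/s; Δx = 11·2 + ½·9·2² = 40 cm; v ends 29 cm/s.
4–5 s: v starts 29 cm/s; Δx = 29·1 + ½·-9·1² = 24.5 cm; v ends 20 cm/s.
5–10 s: v starts 20 cm/s; Δx = 20·5 + ½·4·5² = 150 cm; v ends 40 cm/s.
x(10) = 9 + Σ Δx = 235.5 cm.

235.5 cm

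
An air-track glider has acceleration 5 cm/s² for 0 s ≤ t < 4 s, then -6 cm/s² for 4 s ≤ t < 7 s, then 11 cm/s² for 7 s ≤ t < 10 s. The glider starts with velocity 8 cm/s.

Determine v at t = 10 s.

Δv equals the area under the a-t graph; then v = v₀ + Δv.
0–4 s: 5 × 4 = 20 cm/s
4–7 s: -6 × 3 = -18 cm/s
7–10 s: 11 × 3 = 33 cm/s
Δv = 35 cm/s, so v(10) = 8 + (35) = 43 cm/s.

43 cm/s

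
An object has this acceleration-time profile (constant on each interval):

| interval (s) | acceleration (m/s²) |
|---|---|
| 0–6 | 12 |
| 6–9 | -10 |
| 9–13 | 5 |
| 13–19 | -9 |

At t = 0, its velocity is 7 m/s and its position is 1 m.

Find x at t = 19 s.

On each constant-a segment, Δv = aΔt and Δx = v₀Δt + ½aΔt²; chain segment to segment.
0–6 s: v starts 7 m/s; Δx = 7·6 + ½·12·6² = 258 m; v ends 79 m/s.
6–9 s: v starts 79 m/s; Δx = 79·3 + ½·-10·3² = 192 m; v ends 49 m/s.
9–13 s: v starts 49 m/s; Δx = 49·4 + ½·5·4² = 236 m; v ends 69 m/s.
13–19 s: v starts 69 m/s; Δx = 69·6 + ½·-9·6² = 252 m; v ends 15 m/s.
x(19) = 1 + Σ Δx = 939 m.

939 m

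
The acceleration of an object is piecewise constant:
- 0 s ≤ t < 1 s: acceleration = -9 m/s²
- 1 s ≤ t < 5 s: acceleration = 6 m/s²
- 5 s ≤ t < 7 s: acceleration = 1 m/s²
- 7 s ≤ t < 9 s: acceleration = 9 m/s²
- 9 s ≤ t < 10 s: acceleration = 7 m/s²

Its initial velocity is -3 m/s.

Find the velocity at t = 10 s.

39 m/s

Δv equals the area under the a-t graph; then v = v₀ + Δv.
0–1 s: -9 × 1 = -9 m/s
1–5 s: 6 × 4 = 24 m/s
5–7 s: 1 × 2 = 2 m/s
7–9 s: 9 × 2 = 18 m/s
9–10 s: 7 × 1 = 7 m/s
Δv = 42 m/s, so v(10) = -3 + (42) = 39 m/s.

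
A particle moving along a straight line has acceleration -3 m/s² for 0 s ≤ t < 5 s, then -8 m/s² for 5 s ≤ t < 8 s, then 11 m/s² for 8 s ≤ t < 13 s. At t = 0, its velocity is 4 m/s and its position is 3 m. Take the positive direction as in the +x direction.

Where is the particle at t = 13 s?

On each constant-a segment, Δv = aΔt and Δx = v₀Δt + ½aΔt²; chain segment to segment.
0–5 s: v starts 4 m/s; Δx = 4·5 + ½·-3·5² = -17.5 m; v ends -11 m/s.
5–8 s: v starts -11 m/s; Δx = -11·3 + ½·-8·3² = -69 m; v ends -35 m/s.
8–13 s: v starts -35 m/s; Δx = -35·5 + ½·11·5² = -37.5 m; v ends 20 m/s.
x(13) = 3 + Σ Δx = -121 m.

-121 m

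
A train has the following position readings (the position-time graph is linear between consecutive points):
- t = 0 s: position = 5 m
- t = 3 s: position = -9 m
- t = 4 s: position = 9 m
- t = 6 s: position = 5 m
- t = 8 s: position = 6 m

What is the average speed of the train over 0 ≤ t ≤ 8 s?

Average speed = (total path length)/(elapsed time); on a piecewise-linear x-t graph the path length is Σ|Δx|.
0–3 s: |Δx| = |-9 − 5| = 14 m
3–4 s: |Δx| = |9 − -9| = 18 m
4–6 s: |Δx| = |5 − 9| = 4 m
6–8 s: |Δx| = |6 − 5| = 1 m
Total path = 37 m; average speed = 37/8 = 4.625 m/s.

4.625 m/s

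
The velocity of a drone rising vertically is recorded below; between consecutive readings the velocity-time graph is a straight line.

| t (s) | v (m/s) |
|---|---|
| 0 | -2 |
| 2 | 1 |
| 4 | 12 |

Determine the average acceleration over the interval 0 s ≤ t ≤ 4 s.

3.5 m/s²

Average acceleration = Δv/Δt = (12 − -2)/(4 − 0) = 3.5 m/s².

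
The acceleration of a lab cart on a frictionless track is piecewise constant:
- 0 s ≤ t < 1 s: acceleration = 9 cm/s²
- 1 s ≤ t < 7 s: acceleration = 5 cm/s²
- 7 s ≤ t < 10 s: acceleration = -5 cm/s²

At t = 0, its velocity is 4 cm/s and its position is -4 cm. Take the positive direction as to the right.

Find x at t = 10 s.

279 cm

On each constant-a segment, Δv = aΔt and Δx = v₀Δt + ½aΔt²; chain segment to segment.
0–1 s: v starts 4 cm/s; Δx = 4·1 + ½·9·1² = 8.5 cm; v ends 13 cm/s.
1–7 s: v starts 13 cm/s; Δx = 13·6 + ½·5·6² = 168 cm; v ends 43 cm/s.
7–10 s: v starts 43 cm/s; Δx = 43·3 + ½·-5·3² = 106.5 cm; v ends 28 cm/s.
x(10) = -4 + Σ Δx = 279 cm.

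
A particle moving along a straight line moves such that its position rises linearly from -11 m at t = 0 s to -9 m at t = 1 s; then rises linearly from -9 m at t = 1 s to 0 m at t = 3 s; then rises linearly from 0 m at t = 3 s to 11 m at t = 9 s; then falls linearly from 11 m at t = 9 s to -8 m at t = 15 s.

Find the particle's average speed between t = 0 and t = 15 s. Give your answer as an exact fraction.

41/15 m/s

Average speed = (total path length)/(elapsed time); on a piecewise-linear x-t graph the path length is Σ|Δx|.
0–1 s: |Δx| = |-9 − -11| = 2 m
1–3 s: |Δx| = |0 − -9| = 9 m
3–9 s: |Δx| = |11 − 0| = 11 m
9–15 s: |Δx| = |-8 − 11| = 19 m
Total path = 41 m; average speed = 41/15 = 41/15 m/s.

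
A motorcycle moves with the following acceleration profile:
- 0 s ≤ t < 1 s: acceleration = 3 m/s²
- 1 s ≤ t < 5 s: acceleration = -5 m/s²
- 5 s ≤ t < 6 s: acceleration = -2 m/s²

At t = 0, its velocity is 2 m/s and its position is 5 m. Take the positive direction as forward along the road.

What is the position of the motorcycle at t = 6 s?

-27.5 m

On each constant-a segment, Δv = aΔt and Δx = v₀Δt + ½aΔt²; chain segment to segment.
0–1 s: v starts 2 m/s; Δx = 2·1 + ½·3·1² = 3.5 m; v ends 5 m/s.
1–5 s: v starts 5 m/s; Δx = 5·4 + ½·-5·4² = -20 m; v ends -15 m/s.
5–6 s: v starts -15 m/s; Δx = -15·1 + ½·-2·1² = -16 m; v ends -17 m/s.
x(6) = 5 + Σ Δx = -27.5 m.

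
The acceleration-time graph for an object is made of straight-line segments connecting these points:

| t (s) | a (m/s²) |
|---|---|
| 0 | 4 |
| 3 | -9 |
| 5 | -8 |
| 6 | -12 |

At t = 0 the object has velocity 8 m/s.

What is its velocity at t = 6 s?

Δv equals the area under the a-t graph; then v = v₀ + Δv.
0–3 s: ½(4 + -9)(3) = -7.5 m/s
3–5 s: ½(-9 + -8)(2) = -17 m/s
5–6 s: ½(-8 + -12)(1) = -10 m/s
Δv = -34.5 m/s, so v(6) = 8 + (-34.5) = -26.5 m/s.

-26.5 m/s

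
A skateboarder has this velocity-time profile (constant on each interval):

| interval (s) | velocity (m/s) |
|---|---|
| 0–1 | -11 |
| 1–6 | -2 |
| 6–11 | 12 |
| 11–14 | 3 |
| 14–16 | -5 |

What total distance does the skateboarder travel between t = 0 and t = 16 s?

Total distance travelled is ∫|v| dt — sum the magnitudes of each area piece.
0–1 s: |-11| × 1 = 11 m
1–6 s: |-2| × 5 = 10 m
6–11 s: |12| × 5 = 60 m
11–14 s: |3| × 3 = 9 m
14–16 s: |-5| × 2 = 10 m
Total distance = 100 m

100 m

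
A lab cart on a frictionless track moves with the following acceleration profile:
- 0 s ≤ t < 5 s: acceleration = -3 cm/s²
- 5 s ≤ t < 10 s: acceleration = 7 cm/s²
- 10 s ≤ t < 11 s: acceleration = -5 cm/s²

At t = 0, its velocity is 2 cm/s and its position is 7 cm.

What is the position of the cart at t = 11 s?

On each constant-a segment, Δv = aΔt and Δx = v₀Δt + ½aΔt²; chain segment to segment.
0–5 s: v starts 2 cm/s; Δx = 2·5 + ½·-3·5² = -27.5 cm; v ends -13 cm/s.
5–10 s: v starts -13 cm/s; Δx = -13·5 + ½·7·5² = 22.5 cm; v ends 22 cm/s.
10–11 s: v starts 22 cm/s; Δx = 22·1 + ½·-5·1² = 19.5 cm; v ends 17 cm/s.
x(11) = 7 + Σ Δx = 21.5 cm.

21.5 cm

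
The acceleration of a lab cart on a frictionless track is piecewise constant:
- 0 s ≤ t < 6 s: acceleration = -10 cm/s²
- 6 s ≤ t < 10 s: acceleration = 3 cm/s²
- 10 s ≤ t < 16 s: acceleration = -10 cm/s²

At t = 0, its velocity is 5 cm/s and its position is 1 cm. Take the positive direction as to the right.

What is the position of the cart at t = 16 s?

On each constant-a segment, Δv = aΔt and Δx = v₀Δt + ½aΔt²; chain segment to segment.
0–6 s: v starts 5 cm/s; Δx = 5·6 + ½·-10·6² = -150 cm; v ends -55 cm/s.
6–10 s: v starts -55 cm/s; Δx = -55·4 + ½·3·4² = -196 cm; v ends -43 cm/s.
10–16 s: v starts -43 cm/s; Δx = -43·6 + ½·-10·6² = -438 cm; v ends -103 cm/s.
x(16) = 1 + Σ Δx = -783 cm.

-783 cm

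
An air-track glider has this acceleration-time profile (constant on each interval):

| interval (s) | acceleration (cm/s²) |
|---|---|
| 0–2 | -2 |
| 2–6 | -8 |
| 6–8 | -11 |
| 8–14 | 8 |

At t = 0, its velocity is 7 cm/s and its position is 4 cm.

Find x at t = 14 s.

On each constant-a segment, Δv = aΔt and Δx = v₀Δt + ½aΔt²; chain segment to segment.
0–2 s: v starts 7 cm/s; Δx = 7·2 + ½·-2·2² = 10 cm; v ends 3 cm/s.
2–6 s: v starts 3 cm/s; Δx = 3·4 + ½·-8·4² = -52 cm; v ends -29 cm/s.
6–8 s: v starts -29 cm/s; Δx = -29·2 + ½·-11·2² = -80 cm; v ends -51 cm/s.
8–14 s: v starts -51 cm/s; Δx = -51·6 + ½·8·6² = -162 cm; v ends -3 cm/s.
x(14) = 4 + Σ Δx = -280 cm.

-280 cm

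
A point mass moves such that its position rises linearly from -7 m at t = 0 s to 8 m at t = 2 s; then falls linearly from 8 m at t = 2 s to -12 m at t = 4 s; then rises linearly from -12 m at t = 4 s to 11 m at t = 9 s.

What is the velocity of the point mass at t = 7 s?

4.6 m/s

Velocity is the slope of the x-t graph on 4–9 s: (11 − -12)/(9 − 4) = 4.6 m/s.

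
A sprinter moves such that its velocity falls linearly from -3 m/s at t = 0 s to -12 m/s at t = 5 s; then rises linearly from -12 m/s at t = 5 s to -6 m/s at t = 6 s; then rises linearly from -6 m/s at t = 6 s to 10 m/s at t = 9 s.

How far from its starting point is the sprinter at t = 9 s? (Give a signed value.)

Net displacement equals the area under the velocity-time graph (areas below the axis count negative).
0–5 s: ½(-3 + -12)(5) = -37.5 m
5–6 s: ½(-12 + -6)(1) = -9 m
6–9 s: ½(-6 + 10)(3) = 6 m
Net displacement = -40.5 m

-40.5 m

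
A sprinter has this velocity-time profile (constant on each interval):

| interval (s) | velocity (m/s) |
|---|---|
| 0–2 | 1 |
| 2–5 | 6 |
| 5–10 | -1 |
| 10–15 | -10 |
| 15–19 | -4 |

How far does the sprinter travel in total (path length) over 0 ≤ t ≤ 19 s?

91 m

Total distance travelled is ∫|v| dt — sum the magnitudes of each area piece.
0–2 s: |1| × 2 = 2 m
2–5 s: |6| × 3 = 18 m
5–10 s: |-1| × 5 = 5 m
10–15 s: |-10| × 5 = 50 m
15–19 s: |-4| × 4 = 16 m
Total distance = 91 m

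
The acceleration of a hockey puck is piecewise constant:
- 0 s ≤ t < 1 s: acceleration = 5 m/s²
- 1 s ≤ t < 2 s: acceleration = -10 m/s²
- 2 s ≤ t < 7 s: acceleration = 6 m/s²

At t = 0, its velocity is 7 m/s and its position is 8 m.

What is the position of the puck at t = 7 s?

109.5 m

On each constant-a segment, Δv = aΔt and Δx = v₀Δt + ½aΔt²; chain segment to segment.
0–1 s: v starts 7 m/s; Δx = 7·1 + ½·5·1² = 9.5 m; v ends 12 m/s.
1–2 s: v starts 12 m/s; Δx = 12·1 + ½·-10·1² = 7 m; v ends 2 m/s.
2–7 s: v starts 2 m/s; Δx = 2·5 + ½·6·5² = 85 m; v ends 32 m/s.
x(7) = 8 + Σ Δx = 109.5 m.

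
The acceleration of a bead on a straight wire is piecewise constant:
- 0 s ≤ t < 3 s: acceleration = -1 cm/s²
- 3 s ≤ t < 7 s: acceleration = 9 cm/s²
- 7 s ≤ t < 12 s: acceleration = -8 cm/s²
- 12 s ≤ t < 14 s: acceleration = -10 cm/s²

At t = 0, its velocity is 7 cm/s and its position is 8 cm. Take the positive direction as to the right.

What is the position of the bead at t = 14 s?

On each constant-a segment, Δv = aΔt and Δx = v₀Δt + ½aΔt²; chain segment to segment.
0–3 s: v starts 7 cm/s; Δx = 7·3 + ½·-1·3² = 16.5 cm; v ends 4 cm/s.
3–7 s: v starts 4 cm/s; Δx = 4·4 + ½·9·4² = 88 cm; v ends 40 cm/s.
7–12 s: v starts 40 cm/s; Δx = 40·5 + ½·-8·5² = 100 cm; v ends 0 cm/s.
12–14 s: v starts 0 cm/s; Δx = 0·2 + ½·-10·2² = -20 cm; v ends -20 cm/s.
x(14) = 8 + Σ Δx = 192.5 cm.

192.5 cm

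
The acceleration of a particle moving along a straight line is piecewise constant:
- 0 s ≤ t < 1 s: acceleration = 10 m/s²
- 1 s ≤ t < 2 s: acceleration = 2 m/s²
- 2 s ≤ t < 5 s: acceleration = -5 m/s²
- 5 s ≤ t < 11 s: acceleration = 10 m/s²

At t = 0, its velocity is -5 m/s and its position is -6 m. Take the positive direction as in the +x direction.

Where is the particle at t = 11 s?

On each constant-a segment, Δv = aΔt and Δx = v₀Δt + ½aΔt²; chain segment to segment.
0–1 s: v starts -5 m/s; Δx = -5·1 + ½·10·1² = 0 m; v ends 5 m/s.
1–2 s: v starts 5 m/s; Δx = 5·1 + ½·2·1² = 6 m; v ends 7 m/s.
2–5 s: v starts 7 m/s; Δx = 7·3 + ½·-5·3² = -1.5 m; v ends -8 m/s.
5–11 s: v starts -8 m/s; Δx = -8·6 + ½·10·6² = 132 m; v ends 52 m/s.
x(11) = -6 + Σ Δx = 130.5 m.

130.5 m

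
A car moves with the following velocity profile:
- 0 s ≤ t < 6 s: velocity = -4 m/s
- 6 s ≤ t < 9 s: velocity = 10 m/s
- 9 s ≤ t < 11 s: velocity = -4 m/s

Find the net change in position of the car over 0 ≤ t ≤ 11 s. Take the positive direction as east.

Displacement is the signed area under the v-t curve.
0–6 s: -4 × 6 = -24 m
6–9 s: 10 × 3 = 30 m
9–11 s: -4 × 2 = -8 m
Net displacement = -2 m

-2 m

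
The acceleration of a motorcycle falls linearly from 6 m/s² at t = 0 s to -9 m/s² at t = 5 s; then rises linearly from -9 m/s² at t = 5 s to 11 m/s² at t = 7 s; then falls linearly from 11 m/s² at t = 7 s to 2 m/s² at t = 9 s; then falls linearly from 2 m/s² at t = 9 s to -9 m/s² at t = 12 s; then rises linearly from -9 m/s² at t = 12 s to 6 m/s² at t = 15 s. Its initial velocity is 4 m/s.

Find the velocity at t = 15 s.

-3.5 m/s

Δv equals the area under the a-t graph; then v = v₀ + Δv.
0–5 s: ½(6 + -9)(5) = -7.5 m/s
5–7 s: ½(-9 + 11)(2) = 2 m/s
7–9 s: ½(11 + 2)(2) = 13 m/s
9–12 s: ½(2 + -9)(3) = -10.5 m/s
12–15 s: ½(-9 + 6)(3) = -4.5 m/s
Δv = -7.5 m/s, so v(15) = 4 + (-7.5) = -3.5 m/s.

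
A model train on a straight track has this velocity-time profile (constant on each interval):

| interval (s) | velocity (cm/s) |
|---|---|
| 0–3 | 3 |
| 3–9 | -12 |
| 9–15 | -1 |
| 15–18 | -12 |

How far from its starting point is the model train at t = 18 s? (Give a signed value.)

Net displacement equals the area under the velocity-time graph (areas below the axis count negative).
0–3 s: 3 × 3 = 9 cm
3–9 s: -12 × 6 = -72 cm
9–15 s: -1 × 6 = -6 cm
15–18 s: -12 × 3 = -36 cm
Net displacement = -105 cm

-105 cm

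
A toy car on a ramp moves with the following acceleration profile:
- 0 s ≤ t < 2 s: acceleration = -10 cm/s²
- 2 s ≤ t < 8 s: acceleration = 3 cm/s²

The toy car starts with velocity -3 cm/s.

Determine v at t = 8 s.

Δv equals the area under the a-t graph; then v = v₀ + Δv.
0–2 s: -10 × 2 = -20 cm/s
2–8 s: 3 × 6 = 18 cm/s
Δv = -2 cm/s, so v(8) = -3 + (-2) = -5 cm/s.

-5 cm/s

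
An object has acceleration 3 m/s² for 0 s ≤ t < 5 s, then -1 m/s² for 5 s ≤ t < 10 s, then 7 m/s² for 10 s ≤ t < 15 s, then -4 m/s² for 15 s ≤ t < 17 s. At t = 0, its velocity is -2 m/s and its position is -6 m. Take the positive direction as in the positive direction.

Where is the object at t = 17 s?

279.5 m

On each constant-a segment, Δv = aΔt and Δx = v₀Δt + ½aΔt²; chain segment to segment.
0–5 s: v starts -2 m/s; Δx = -2·5 + ½·3·5² = 27.5 m; v ends 13 m/s.
5–10 s: v starts 13 m/s; Δx = 13·5 + ½·-1·5² = 52.5 m; v ends 8 m/s.
10–15 s: v starts 8 m/s; Δx = 8·5 + ½·7·5² = 127.5 m; v ends 43 m/s.
15–17 s: v starts 43 m/s; Δx = 43·2 + ½·-4·2² = 78 m; v ends 35 m/s.
x(17) = -6 + Σ Δx = 279.5 m.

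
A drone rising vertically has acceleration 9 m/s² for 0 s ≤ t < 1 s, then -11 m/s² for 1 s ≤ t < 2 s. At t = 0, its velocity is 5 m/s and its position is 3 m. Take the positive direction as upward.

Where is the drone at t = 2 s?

On each constant-a segment, Δv = aΔt and Δx = v₀Δt + ½aΔt²; chain segment to segment.
0–1 s: v starts 5 m/s; Δx = 5·1 + ½·9·1² = 9.5 m; v ends 14 m/s.
1–2 s: v starts 14 m/s; Δx = 14·1 + ½·-11·1² = 8.5 m; v ends 3 m/s.
x(2) = 3 + Σ Δx = 21 m.

21 m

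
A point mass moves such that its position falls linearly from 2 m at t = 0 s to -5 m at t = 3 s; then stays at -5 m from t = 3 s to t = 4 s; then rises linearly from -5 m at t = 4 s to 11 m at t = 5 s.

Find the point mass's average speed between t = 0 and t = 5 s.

4.6 m/s

Average speed = (total path length)/(elapsed time); on a piecewise-linear x-t graph the path length is Σ|Δx|.
0–3 s: |Δx| = |-5 − 2| = 7 m
3–4 s: |Δx| = |-5 − -5| = 0 m
4–5 s: |Δx| = |11 − -5| = 16 m
Total path = 23 m; average speed = 23/5 = 4.6 m/s.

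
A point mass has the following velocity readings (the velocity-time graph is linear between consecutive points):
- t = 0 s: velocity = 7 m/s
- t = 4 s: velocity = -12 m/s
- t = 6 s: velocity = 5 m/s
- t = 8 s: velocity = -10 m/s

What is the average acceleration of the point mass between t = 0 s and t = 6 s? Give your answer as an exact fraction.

Average acceleration = Δv/Δt = (5 − 7)/(6 − 0) = -1/3 m/s².

-1/3 m/s²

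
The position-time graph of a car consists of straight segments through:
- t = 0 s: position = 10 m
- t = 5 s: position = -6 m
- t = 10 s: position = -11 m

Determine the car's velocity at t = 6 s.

-1 m/s

Velocity is the slope of the x-t graph on 5–10 s: (-11 − -6)/(10 − 5) = -1 m/s.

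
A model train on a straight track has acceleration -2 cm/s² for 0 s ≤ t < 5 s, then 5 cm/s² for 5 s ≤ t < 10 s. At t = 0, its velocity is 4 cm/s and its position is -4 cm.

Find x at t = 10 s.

On each constant-a segment, Δv = aΔt and Δx = v₀Δt + ½aΔt²; chain segment to segment.
0–5 s: v starts 4 cm/s; Δx = 4·5 + ½·-2·5² = -5 cm; v ends -6 cm/s.
5–10 s: v starts -6 cm/s; Δx = -6·5 + ½·5·5² = 32.5 cm; v ends 19 cm/s.
x(10) = -4 + Σ Δx = 23.5 cm.

23.5 cm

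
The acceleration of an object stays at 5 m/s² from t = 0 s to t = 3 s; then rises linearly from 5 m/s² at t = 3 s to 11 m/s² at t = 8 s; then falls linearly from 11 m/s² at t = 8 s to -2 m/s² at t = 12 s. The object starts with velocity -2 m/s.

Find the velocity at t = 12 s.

Δv equals the area under the a-t graph; then v = v₀ + Δv.
0–3 s: 5 × 3 = 15 m/s
3–8 s: ½(5 + 11)(5) = 40 m/s
8–12 s: ½(11 + -2)(4) = 18 m/s
Δv = 73 m/s, so v(12) = -2 + (73) = 71 m/s.

71 m/s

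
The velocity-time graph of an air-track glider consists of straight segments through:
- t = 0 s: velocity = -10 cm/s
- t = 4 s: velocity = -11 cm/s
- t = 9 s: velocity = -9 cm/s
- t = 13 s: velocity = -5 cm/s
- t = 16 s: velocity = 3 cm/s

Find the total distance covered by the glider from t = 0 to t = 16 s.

126.375 cm

Total distance travelled is ∫|v| dt — sum the magnitudes of each area piece.
0–4 s: |½(-10 + -11)(4)| = 42 cm
4–9 s: |½(-11 + -9)(5)| = 50 cm
9–13 s: |½(-9 + -5)(4)| = 28 cm
13–16 s: v = 0 at t = 14.875 s; triangle areas 4.6875 + 1.6875 = 6.375 cm
Total distance = 126.375 cm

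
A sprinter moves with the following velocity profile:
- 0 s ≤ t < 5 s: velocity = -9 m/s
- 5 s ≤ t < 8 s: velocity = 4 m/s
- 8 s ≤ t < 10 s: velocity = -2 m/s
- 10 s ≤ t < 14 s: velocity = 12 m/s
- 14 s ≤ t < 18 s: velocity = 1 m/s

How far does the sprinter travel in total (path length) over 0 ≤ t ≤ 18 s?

113 m

Distance (not displacement) is the total path length: add the absolute areas under v-t.
0–5 s: |-9| × 5 = 45 m
5–8 s: |4| × 3 = 12 m
8–10 s: |-2| × 2 = 4 m
10–14 s: |12| × 4 = 48 m
14–18 s: |1| × 4 = 4 m
Total distance = 113 m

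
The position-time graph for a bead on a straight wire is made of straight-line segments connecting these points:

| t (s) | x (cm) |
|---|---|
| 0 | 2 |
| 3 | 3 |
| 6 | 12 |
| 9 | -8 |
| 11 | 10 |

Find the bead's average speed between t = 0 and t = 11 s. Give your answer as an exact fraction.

Average speed = (total path length)/(elapsed time); on a piecewise-linear x-t graph the path length is Σ|Δx|.
0–3 s: |Δx| = |3 − 2| = 1 cm
3–6 s: |Δx| = |12 − 3| = 9 cm
6–9 s: |Δx| = |-8 − 12| = 20 cm
9–11 s: |Δx| = |10 − -8| = 18 cm
Total path = 48 cm; average speed = 48/11 = 48/11 cm/s.

48/11 cm/s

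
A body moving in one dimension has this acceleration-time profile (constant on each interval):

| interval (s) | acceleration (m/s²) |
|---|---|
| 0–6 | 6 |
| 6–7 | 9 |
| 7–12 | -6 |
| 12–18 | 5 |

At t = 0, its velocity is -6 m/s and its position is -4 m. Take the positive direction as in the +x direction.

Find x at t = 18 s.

On each constant-a segment, Δv = aΔt and Δx = v₀Δt + ½aΔt²; chain segment to segment.
0–6 s: v starts -6 m/s; Δx = -6·6 + ½·6·6² = 72 m; v ends 30 m/s.
6–7 s: v starts 30 m/s; Δx = 30·1 + ½·9·1² = 34.5 m; v ends 39 m/s.
7–12 s: v starts 39 m/s; Δx = 39·5 + ½·-6·5² = 120 m; v ends 9 m/s.
12–18 s: v starts 9 m/s; Δx = 9·6 + ½·5·6² = 144 m; v ends 39 m/s.
x(18) = -4 + Σ Δx = 366.5 m.

366.5 m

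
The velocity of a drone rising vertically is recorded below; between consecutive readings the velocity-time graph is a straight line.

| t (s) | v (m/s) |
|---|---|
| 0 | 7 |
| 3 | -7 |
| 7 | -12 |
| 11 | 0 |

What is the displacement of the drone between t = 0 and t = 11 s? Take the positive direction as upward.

Displacement is the signed area under the v-t curve.
0–3 s: ½(7 + -7)(3) = 0 m
3–7 s: ½(-7 + -12)(4) = -38 m
7–11 s: ½(-12 + 0)(4) = -24 m
Net displacement = -62 m

-62 m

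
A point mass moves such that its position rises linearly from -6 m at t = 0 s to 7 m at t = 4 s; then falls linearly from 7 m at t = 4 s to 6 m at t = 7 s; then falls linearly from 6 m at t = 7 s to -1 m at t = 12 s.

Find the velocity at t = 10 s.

-1.4 m/s

Velocity is the slope of the x-t graph on 7–12 s: (-1 − 6)/(12 − 7) = -1.4 m/s.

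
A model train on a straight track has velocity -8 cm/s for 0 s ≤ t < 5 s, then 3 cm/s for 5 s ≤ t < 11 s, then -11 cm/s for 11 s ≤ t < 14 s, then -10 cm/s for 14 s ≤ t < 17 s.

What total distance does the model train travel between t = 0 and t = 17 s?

Distance (not displacement) is the total path length: add the absolute areas under v-t.
0–5 s: |-8| × 5 = 40 cm
5–11 s: |3| × 6 = 18 cm
11–14 s: |-11| × 3 = 33 cm
14–17 s: |-10| × 3 = 30 cm
Total distance = 121 cm

121 cm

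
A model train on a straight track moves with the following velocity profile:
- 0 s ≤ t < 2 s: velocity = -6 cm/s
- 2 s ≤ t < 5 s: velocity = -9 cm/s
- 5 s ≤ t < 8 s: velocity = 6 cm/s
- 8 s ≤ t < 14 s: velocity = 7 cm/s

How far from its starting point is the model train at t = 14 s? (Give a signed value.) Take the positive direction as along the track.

Net displacement equals the area under the velocity-time graph (areas below the axis count negative).
0–2 s: -6 × 2 = -12 cm
2–5 s: -9 × 3 = -27 cm
5–8 s: 6 × 3 = 18 cm
8–14 s: 7 × 6 = 42 cm
Net displacement = 21 cm

21 cm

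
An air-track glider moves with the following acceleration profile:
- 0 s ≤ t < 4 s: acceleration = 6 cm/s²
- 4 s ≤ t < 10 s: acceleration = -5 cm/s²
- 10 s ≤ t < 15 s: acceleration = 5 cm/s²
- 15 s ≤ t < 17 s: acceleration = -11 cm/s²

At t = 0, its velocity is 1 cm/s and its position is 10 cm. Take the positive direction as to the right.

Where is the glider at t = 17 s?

177.5 cm

On each constant-a segment, Δv = aΔt and Δx = v₀Δt + ½aΔt²; chain segment to segment.
0–4 s: v starts 1 cm/s; Δx = 1·4 + ½·6·4² = 52 cm; v ends 25 cm/s.
4–10 s: v starts 25 cm/s; Δx = 25·6 + ½·-5·6² = 60 cm; v ends -5 cm/s.
10–15 s: v starts -5 cm/s; Δx = -5·5 + ½·5·5² = 37.5 cm; v ends 20 cm/s.
15–17 s: v starts 20 cm/s; Δx = 20·2 + ½·-11·2² = 18 cm; v ends -2 cm/s.
x(17) = 10 + Σ Δx = 177.5 cm.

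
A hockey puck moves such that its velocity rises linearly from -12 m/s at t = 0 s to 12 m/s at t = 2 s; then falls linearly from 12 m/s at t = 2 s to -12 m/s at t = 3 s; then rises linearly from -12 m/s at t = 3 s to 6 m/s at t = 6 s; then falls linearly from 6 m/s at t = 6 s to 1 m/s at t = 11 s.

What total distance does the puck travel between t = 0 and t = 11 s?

50.5 m

Distance (not displacement) is the total path length: add the absolute areas under v-t.
0–2 s: v = 0 at t = 1 s; triangle areas 6 + 6 = 12 m
2–3 s: v = 0 at t = 2.5 s; triangle areas 3 + 3 = 6 m
3–6 s: v = 0 at t = 5 s; triangle areas 12 + 3 = 15 m
6–11 s: |½(6 + 1)(5)| = 17.5 m
Total distance = 50.5 m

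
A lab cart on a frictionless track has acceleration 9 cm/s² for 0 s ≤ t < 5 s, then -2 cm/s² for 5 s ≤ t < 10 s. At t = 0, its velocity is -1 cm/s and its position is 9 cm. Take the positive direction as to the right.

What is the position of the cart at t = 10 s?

On each constant-a segment, Δv = aΔt and Δx = v₀Δt + ½aΔt²; chain segment to segment.
0–5 s: v starts -1 cm/s; Δx = -1·5 + ½·9·5² = 107.5 cm; v ends 44 cm/s.
5–10 s: v starts 44 cm/s; Δx = 44·5 + ½·-2·5² = 195 cm; v ends 34 cm/s.
x(10) = 9 + Σ Δx = 311.5 cm.

311.5 cm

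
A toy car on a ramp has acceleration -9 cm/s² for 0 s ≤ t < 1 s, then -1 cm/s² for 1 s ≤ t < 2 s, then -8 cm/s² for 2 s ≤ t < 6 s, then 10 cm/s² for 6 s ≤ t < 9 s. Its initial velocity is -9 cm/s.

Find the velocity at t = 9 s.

Δv equals the area under the a-t graph; then v = v₀ + Δv.
0–1 s: -9 × 1 = -9 cm/s
1–2 s: -1 × 1 = -1 cm/s
2–6 s: -8 × 4 = -32 cm/s
6–9 s: 10 × 3 = 30 cm/s
Δv = -12 cm/s, so v(9) = -9 + (-12) = -21 cm/s.

-21 cm/s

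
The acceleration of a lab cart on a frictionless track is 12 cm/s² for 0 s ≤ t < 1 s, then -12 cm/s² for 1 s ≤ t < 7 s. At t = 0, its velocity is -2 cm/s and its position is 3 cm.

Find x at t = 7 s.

On each constant-a segment, Δv = aΔt and Δx = v₀Δt + ½aΔt²; chain segment to segment.
0–1 s: v starts -2 cm/s; Δx = -2·1 + ½·12·1² = 4 cm; v ends 10 cm/s.
1–7 s: v starts 10 cm/s; Δx = 10·6 + ½·-12·6² = -156 cm; v ends -62 cm/s.
x(7) = 3 + Σ Δx = -149 cm.

-149 cm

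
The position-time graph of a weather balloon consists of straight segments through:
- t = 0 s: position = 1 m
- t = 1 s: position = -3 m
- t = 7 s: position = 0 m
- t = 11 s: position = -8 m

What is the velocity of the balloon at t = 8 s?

Velocity is the slope of the x-t graph on 7–11 s: (-8 − 0)/(11 − 7) = -2 m/s.

-2 m/s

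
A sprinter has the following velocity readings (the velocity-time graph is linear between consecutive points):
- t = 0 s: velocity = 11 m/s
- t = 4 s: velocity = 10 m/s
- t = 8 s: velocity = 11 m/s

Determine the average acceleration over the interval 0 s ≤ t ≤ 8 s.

0 m/s²

Average acceleration = Δv/Δt = (11 − 11)/(8 − 0) = 0 m/s².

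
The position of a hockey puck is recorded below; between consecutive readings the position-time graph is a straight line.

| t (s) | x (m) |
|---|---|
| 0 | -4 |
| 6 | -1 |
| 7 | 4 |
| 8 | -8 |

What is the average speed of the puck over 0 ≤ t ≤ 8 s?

2.5 m/s

Average speed = (total path length)/(elapsed time); on a piecewise-linear x-t graph the path length is Σ|Δx|.
0–6 s: |Δx| = |-1 − -4| = 3 m
6–7 s: |Δx| = |4 − -1| = 5 m
7–8 s: |Δx| = |-8 − 4| = 12 m
Total path = 20 m; average speed = 20/8 = 2.5 m/s.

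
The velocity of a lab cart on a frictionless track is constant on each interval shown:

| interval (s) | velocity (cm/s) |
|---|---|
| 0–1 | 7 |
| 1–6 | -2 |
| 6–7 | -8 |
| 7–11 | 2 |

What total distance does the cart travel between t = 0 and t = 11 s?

33 cm

Total distance travelled is ∫|v| dt — sum the magnitudes of each area piece.
0–1 s: |7| × 1 = 7 cm
1–6 s: |-2| × 5 = 10 cm
6–7 s: |-8| × 1 = 8 cm
7–11 s: |2| × 4 = 8 cm
Total distance = 33 cm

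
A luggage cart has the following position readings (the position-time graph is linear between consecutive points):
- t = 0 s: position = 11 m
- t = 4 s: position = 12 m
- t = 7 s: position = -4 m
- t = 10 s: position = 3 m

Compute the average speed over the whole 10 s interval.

Average speed = (total path length)/(elapsed time); on a piecewise-linear x-t graph the path length is Σ|Δx|.
0–4 s: |Δx| = |12 − 11| = 1 m
4–7 s: |Δx| = |-4 − 12| = 16 m
7–10 s: |Δx| = |3 − -4| = 7 m
Total path = 24 m; average speed = 24/10 = 2.4 m/s.

2.4 m/s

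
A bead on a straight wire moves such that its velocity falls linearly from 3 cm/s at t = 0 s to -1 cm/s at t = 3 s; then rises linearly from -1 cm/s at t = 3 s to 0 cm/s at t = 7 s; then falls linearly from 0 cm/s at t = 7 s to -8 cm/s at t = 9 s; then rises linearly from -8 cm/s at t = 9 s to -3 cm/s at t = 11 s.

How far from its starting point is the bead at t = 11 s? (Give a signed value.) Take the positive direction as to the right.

-18 cm

Net displacement equals the area under the velocity-time graph (areas below the axis count negative).
0–3 s: ½(3 + -1)(3) = 3 cm
3–7 s: ½(-1 + 0)(4) = -2 cm
7–9 s: ½(0 + -8)(2) = -8 cm
9–11 s: ½(-8 + -3)(2) = -11 cm
Net displacement = -18 cm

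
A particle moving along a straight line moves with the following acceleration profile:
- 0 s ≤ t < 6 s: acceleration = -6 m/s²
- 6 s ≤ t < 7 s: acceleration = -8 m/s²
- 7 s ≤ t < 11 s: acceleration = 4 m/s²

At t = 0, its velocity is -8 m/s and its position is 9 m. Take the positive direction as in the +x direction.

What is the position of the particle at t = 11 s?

On each constant-a segment, Δv = aΔt and Δx = v₀Δt + ½aΔt²; chain segment to segment.
0–6 s: v starts -8 m/s; Δx = -8·6 + ½·-6·6² = -156 m; v ends -44 m/s.
6–7 s: v starts -44 m/s; Δx = -44·1 + ½·-8·1² = -48 m; v ends -52 m/s.
7–11 s: v starts -52 m/s; Δx = -52·4 + ½·4·4² = -176 m; v ends -36 m/s.
x(11) = 9 + Σ Δx = -371 m.

-371 m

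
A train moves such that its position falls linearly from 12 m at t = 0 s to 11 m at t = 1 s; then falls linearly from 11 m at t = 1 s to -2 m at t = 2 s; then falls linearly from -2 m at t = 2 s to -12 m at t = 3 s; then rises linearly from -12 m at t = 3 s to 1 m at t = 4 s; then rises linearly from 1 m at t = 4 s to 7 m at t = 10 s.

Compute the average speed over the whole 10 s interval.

4.3 m/s

Average speed = (total path length)/(elapsed time); on a piecewise-linear x-t graph the path length is Σ|Δx|.
0–1 s: |Δx| = |11 − 12| = 1 m
1–2 s: |Δx| = |-2 − 11| = 13 m
2–3 s: |Δx| = |-12 − -2| = 10 m
3–4 s: |Δx| = |1 − -12| = 13 m
4–10 s: |Δx| = |7 − 1| = 6 m
Total path = 43 m; average speed = 43/10 = 4.3 m/s.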